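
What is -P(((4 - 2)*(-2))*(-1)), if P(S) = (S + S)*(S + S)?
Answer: -64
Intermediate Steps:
P(S) = 4*S² (P(S) = (2*S)*(2*S) = 4*S²)
-P(((4 - 2)*(-2))*(-1)) = -4*(((4 - 2)*(-2))*(-1))² = -4*((2*(-2))*(-1))² = -4*(-4*(-1))² = -4*4² = -4*16 = -1*64 = -64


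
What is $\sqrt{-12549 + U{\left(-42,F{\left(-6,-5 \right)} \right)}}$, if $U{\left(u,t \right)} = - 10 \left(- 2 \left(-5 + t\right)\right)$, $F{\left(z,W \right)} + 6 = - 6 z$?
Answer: $i \sqrt{12049} \approx 109.77 i$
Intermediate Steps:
$F{\left(z,W \right)} = -6 - 6 z$
$U{\left(u,t \right)} = -100 + 20 t$ ($U{\left(u,t \right)} = - 10 \left(10 - 2 t\right) = -100 + 20 t$)
$\sqrt{-12549 + U{\left(-42,F{\left(-6,-5 \right)} \right)}} = \sqrt{-12549 - \left(100 - 20 \left(-6 - -36\right)\right)} = \sqrt{-12549 - \left(100 - 20 \left(-6 + 36\right)\right)} = \sqrt{-12549 + \left(-100 + 20 \cdot 30\right)} = \sqrt{-12549 + \left(-100 + 600\right)} = \sqrt{-12549 + 500} = \sqrt{-12049} = i \sqrt{12049}$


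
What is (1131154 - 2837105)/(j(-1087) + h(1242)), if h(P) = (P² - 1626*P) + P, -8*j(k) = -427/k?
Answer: 14834949896/4136565883 ≈ 3.5863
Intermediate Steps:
j(k) = 427/(8*k) (j(k) = -(-427)/(8*k) = 427/(8*k))
h(P) = P² - 1625*P
(1131154 - 2837105)/(j(-1087) + h(1242)) = (1131154 - 2837105)/((427/8)/(-1087) + 1242*(-1625 + 1242)) = -1705951/((427/8)*(-1/1087) + 1242*(-383)) = -1705951/(-427/8696 - 475686) = -1705951/(-4136565883/8696) = -1705951*(-8696/4136565883) = 14834949896/4136565883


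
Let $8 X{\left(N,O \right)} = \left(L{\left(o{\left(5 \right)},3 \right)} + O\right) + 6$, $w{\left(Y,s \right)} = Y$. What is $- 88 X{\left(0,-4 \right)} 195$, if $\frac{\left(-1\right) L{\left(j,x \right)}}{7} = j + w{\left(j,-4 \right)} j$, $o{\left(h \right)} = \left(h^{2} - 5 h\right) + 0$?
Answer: $-4290$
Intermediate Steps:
$o{\left(h \right)} = h^{2} - 5 h$
$L{\left(j,x \right)} = - 7 j - 7 j^{2}$ ($L{\left(j,x \right)} = - 7 \left(j + j j\right) = - 7 \left(j + j^{2}\right) = - 7 j - 7 j^{2}$)
$X{\left(N,O \right)} = \frac{3}{4} + \frac{O}{8}$ ($X{\left(N,O \right)} = \frac{\left(- 7 \cdot 5 \left(-5 + 5\right) \left(1 + 5 \left(-5 + 5\right)\right) + O\right) + 6}{8} = \frac{\left(- 7 \cdot 5 \cdot 0 \left(1 + 5 \cdot 0\right) + O\right) + 6}{8} = \frac{\left(\left(-7\right) 0 \left(1 + 0\right) + O\right) + 6}{8} = \frac{\left(\left(-7\right) 0 \cdot 1 + O\right) + 6}{8} = \frac{\left(0 + O\right) + 6}{8} = \frac{O + 6}{8} = \frac{6 + O}{8} = \frac{3}{4} + \frac{O}{8}$)
$- 88 X{\left(0,-4 \right)} 195 = - 88 \left(\frac{3}{4} + \frac{1}{8} \left(-4\right)\right) 195 = - 88 \left(\frac{3}{4} - \frac{1}{2}\right) 195 = \left(-88\right) \frac{1}{4} \cdot 195 = \left(-22\right) 195 = -4290$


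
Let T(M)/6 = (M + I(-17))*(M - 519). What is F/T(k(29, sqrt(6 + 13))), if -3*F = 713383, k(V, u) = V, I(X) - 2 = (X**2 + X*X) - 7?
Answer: 713383/5309640 ≈ 0.13436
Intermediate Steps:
I(X) = -5 + 2*X**2 (I(X) = 2 + ((X**2 + X*X) - 7) = 2 + ((X**2 + X**2) - 7) = 2 + (2*X**2 - 7) = 2 + (-7 + 2*X**2) = -5 + 2*X**2)
T(M) = 6*(-519 + M)*(573 + M) (T(M) = 6*((M + (-5 + 2*(-17)**2))*(M - 519)) = 6*((M + (-5 + 2*289))*(-519 + M)) = 6*((M + (-5 + 578))*(-519 + M)) = 6*((M + 573)*(-519 + M)) = 6*((573 + M)*(-519 + M)) = 6*((-519 + M)*(573 + M)) = 6*(-519 + M)*(573 + M))
F = -713383/3 (F = -1/3*713383 = -713383/3 ≈ -2.3779e+5)
F/T(k(29, sqrt(6 + 13))) = -713383/(3*(-1784322 + 6*29**2 + 324*29)) = -713383/(3*(-1784322 + 6*841 + 9396)) = -713383/(3*(-1784322 + 5046 + 9396)) = -713383/3/(-1769880) = -713383/3*(-1/1769880) = 713383/5309640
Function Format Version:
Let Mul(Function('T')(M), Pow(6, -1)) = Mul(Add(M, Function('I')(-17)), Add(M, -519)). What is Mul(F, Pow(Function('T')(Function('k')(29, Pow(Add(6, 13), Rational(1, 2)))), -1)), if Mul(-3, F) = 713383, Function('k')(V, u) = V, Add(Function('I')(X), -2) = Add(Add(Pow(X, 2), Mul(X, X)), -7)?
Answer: Rational(713383, 5309640) ≈ 0.13436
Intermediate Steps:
Function('I')(X) = Add(-5, Mul(2, Pow(X, 2))) (Function('I')(X) = Add(2, Add(Add(Pow(X, 2), Mul(X, X)), -7)) = Add(2, Add(Add(Pow(X, 2), Pow(X, 2)), -7)) = Add(2, Add(Mul(2, Pow(X, 2)), -7)) = Add(2, Add(-7, Mul(2, Pow(X, 2)))) = Add(-5, Mul(2, Pow(X, 2))))
Function('T')(M) = Mul(6, Add(-519, M), Add(573, M)) (Function('T')(M) = Mul(6, Mul(Add(M, Add(-5, Mul(2, Pow(-17, 2)))), Add(M, -519))) = Mul(6, Mul(Add(M, Add(-5, Mul(2, 289))), Add(-519, M))) = Mul(6, Mul(Add(M, Add(-5, 578)), Add(-519, M))) = Mul(6, Mul(Add(M, 573), Add(-519, M))) = Mul(6, Mul(Add(573, M), Add(-519, M))) = Mul(6, Mul(Add(-519, M), Add(573, M))) = Mul(6, Add(-519, M), Add(573, M)))
F = Rational(-713383, 3) (F = Mul(Rational(-1, 3), 713383) = Rational(-713383, 3) ≈ -2.3779e+5)
Mul(F, Pow(Function('T')(Function('k')(29, Pow(Add(6, 13), Rational(1, 2)))), -1)) = Mul(Rational(-713383, 3), Pow(Add(-1784322, Mul(6, Pow(29, 2)), Mul(324, 29)), -1)) = Mul(Rational(-713383, 3), Pow(Add(-1784322, Mul(6, 841), 9396), -1)) = Mul(Rational(-713383, 3), Pow(Add(-1784322, 5046, 9396), -1)) = Mul(Rational(-713383, 3), Pow(-1769880, -1)) = Mul(Rational(-713383, 3), Rational(-1, 1769880)) = Rational(713383, 5309640)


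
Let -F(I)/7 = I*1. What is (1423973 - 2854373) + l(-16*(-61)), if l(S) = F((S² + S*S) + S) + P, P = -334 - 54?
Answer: -14773684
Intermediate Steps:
F(I) = -7*I
P = -388
l(S) = -388 - 14*S² - 7*S (l(S) = -7*((S² + S*S) + S) - 388 = -7*((S² + S²) + S) - 388 = -7*(2*S² + S) - 388 = -7*(S + 2*S²) - 388 = (-14*S² - 7*S) - 388 = -388 - 14*S² - 7*S)
(1423973 - 2854373) + l(-16*(-61)) = (1423973 - 2854373) + (-388 - 7*(-16*(-61))*(1 + 2*(-16*(-61)))) = -1430400 + (-388 - 7*976*(1 + 2*976)) = -1430400 + (-388 - 7*976*(1 + 1952)) = -1430400 + (-388 - 7*976*1953) = -1430400 + (-388 - 13342896) = -1430400 - 13343284 = -14773684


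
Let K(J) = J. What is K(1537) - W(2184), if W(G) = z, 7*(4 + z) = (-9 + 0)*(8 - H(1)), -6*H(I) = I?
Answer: 3103/2 ≈ 1551.5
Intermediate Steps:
H(I) = -I/6
z = -29/2 (z = -4 + ((-9 + 0)*(8 - (-1)/6))/7 = -4 + (-9*(8 - 1*(-1/6)))/7 = -4 + (-9*(8 + 1/6))/7 = -4 + (-9*49/6)/7 = -4 + (1/7)*(-147/2) = -4 - 21/2 = -29/2 ≈ -14.500)
W(G) = -29/2
K(1537) - W(2184) = 1537 - 1*(-29/2) = 1537 + 29/2 = 3103/2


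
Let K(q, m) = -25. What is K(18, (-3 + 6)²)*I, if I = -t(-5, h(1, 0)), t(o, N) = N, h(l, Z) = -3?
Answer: -75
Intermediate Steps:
I = 3 (I = -1*(-3) = 3)
K(18, (-3 + 6)²)*I = -25*3 = -75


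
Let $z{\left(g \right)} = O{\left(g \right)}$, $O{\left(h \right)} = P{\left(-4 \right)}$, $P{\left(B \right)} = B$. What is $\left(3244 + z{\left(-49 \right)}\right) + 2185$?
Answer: $5425$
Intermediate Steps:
$O{\left(h \right)} = -4$
$z{\left(g \right)} = -4$
$\left(3244 + z{\left(-49 \right)}\right) + 2185 = \left(3244 - 4\right) + 2185 = 3240 + 2185 = 5425$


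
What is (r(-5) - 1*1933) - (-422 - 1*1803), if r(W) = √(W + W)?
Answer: 292 + I*√10 ≈ 292.0 + 3.1623*I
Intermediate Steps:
r(W) = √2*√W (r(W) = √(2*W) = √2*√W)
(r(-5) - 1*1933) - (-422 - 1*1803) = (√2*√(-5) - 1*1933) - (-422 - 1*1803) = (√2*(I*√5) - 1933) - (-422 - 1803) = (I*√10 - 1933) - 1*(-2225) = (-1933 + I*√10) + 2225 = 292 + I*√10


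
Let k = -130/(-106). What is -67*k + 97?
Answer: 786/53 ≈ 14.830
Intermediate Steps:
k = 65/53 (k = -130*(-1/106) = 65/53 ≈ 1.2264)
-67*k + 97 = -67*65/53 + 97 = -4355/53 + 97 = 786/53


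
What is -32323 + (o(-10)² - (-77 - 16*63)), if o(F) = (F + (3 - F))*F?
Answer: -30338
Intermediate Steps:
o(F) = 3*F
-32323 + (o(-10)² - (-77 - 16*63)) = -32323 + ((3*(-10))² - (-77 - 16*63)) = -32323 + ((-30)² - (-77 - 1008)) = -32323 + (900 - 1*(-1085)) = -32323 + (900 + 1085) = -32323 + 1985 = -30338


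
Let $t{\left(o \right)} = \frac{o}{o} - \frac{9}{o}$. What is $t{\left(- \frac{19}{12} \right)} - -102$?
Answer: $\frac{2065}{19} \approx 108.68$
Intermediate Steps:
$t{\left(o \right)} = 1 - \frac{9}{o}$
$t{\left(- \frac{19}{12} \right)} - -102 = \frac{-9 - \frac{19}{12}}{\left(-19\right) \frac{1}{12}} - -102 = \frac{-9 - \frac{19}{12}}{\left(-19\right) \frac{1}{12}} + 102 = \frac{-9 - \frac{19}{12}}{- \frac{19}{12}} + 102 = \left(- \frac{12}{19}\right) \left(- \frac{127}{12}\right) + 102 = \frac{127}{19} + 102 = \frac{2065}{19}$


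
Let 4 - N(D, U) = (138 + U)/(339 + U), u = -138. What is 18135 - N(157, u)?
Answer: 18131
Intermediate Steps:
N(D, U) = 4 - (138 + U)/(339 + U)
18135 - N(157, u) = 18135 - 3*(406 - 138)/(339 - 138) = 18135 - 3*268/201 = 18135 - 1*4 = 18135 - 4 = 18131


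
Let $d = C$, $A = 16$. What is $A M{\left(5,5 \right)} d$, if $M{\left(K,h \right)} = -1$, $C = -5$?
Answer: $80$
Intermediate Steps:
$d = -5$
$A M{\left(5,5 \right)} d = 16 \left(-1\right) \left(-5\right) = \left(-16\right) \left(-5\right) = 80$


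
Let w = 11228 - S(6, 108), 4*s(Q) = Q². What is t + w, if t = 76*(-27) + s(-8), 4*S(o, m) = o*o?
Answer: 9183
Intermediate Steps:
s(Q) = Q²/4
S(o, m) = o²/4 (S(o, m) = (o*o)/4 = o²/4)
w = 11219 (w = 11228 - 6²/4 = 11228 - 36/4 = 11228 - 1*9 = 11228 - 9 = 11219)
t = -2036 (t = 76*(-27) + (¼)*(-8)² = -2052 + (¼)*64 = -2052 + 16 = -2036)
t + w = -2036 + 11219 = 9183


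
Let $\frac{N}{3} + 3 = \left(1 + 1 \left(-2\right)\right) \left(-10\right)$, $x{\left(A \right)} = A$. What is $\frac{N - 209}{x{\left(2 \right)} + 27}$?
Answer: $- \frac{188}{29} \approx -6.4828$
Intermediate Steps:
$N = 21$ ($N = -9 + 3 \left(1 + 1 \left(-2\right)\right) \left(-10\right) = -9 + 3 \left(1 - 2\right) \left(-10\right) = -9 + 3 \left(\left(-1\right) \left(-10\right)\right) = -9 + 3 \cdot 10 = -9 + 30 = 21$)
$\frac{N - 209}{x{\left(2 \right)} + 27} = \frac{21 - 209}{2 + 27} = - \frac{188}{29}$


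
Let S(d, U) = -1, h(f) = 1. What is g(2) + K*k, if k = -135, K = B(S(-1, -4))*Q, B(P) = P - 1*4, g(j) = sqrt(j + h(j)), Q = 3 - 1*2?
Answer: 675 + sqrt(3) ≈ 676.73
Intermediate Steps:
Q = 1 (Q = 3 - 2 = 1)
g(j) = sqrt(1 + j) (g(j) = sqrt(j + 1) = sqrt(1 + j))
B(P) = -4 + P (B(P) = P - 4 = -4 + P)
K = -5 (K = (-4 - 1)*1 = -5*1 = -5)
g(2) + K*k = sqrt(1 + 2) - 5*(-135) = sqrt(3) + 675 = 675 + sqrt(3)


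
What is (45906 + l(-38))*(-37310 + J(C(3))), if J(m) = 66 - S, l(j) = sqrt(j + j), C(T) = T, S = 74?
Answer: -1713120108 - 74636*I*sqrt(19) ≈ -1.7131e+9 - 3.2533e+5*I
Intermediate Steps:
l(j) = sqrt(2)*sqrt(j) (l(j) = sqrt(2*j) = sqrt(2)*sqrt(j))
J(m) = -8 (J(m) = 66 - 1*74 = 66 - 74 = -8)
(45906 + l(-38))*(-37310 + J(C(3))) = (45906 + sqrt(2)*sqrt(-38))*(-37310 - 8) = (45906 + sqrt(2)*(I*sqrt(38)))*(-37318) = (45906 + 2*I*sqrt(19))*(-37318) = -1713120108 - 74636*I*sqrt(19)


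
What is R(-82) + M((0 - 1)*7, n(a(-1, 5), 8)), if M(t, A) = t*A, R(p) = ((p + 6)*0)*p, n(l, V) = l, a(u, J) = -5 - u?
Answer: 28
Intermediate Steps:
R(p) = 0 (R(p) = ((6 + p)*0)*p = 0*p = 0)
M(t, A) = A*t
R(-82) + M((0 - 1)*7, n(a(-1, 5), 8)) = 0 + (-5 - 1*(-1))*((0 - 1)*7) = 0 + (-5 + 1)*(-1*7) = 0 - 4*(-7) = 0 + 28 = 28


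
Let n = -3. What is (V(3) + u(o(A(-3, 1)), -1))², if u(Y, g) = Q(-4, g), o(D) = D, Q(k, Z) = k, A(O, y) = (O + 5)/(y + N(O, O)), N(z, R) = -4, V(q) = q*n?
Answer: 169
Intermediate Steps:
V(q) = -3*q (V(q) = q*(-3) = -3*q)
A(O, y) = (5 + O)/(-4 + y) (A(O, y) = (O + 5)/(y - 4) = (5 + O)/(-4 + y))
u(Y, g) = -4
(V(3) + u(o(A(-3, 1)), -1))² = (-3*3 - 4)² = (-9 - 4)² = (-13)² = 169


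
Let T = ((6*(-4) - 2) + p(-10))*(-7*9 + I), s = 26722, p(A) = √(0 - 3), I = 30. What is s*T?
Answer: 22927476 - 881826*I*√3 ≈ 2.2927e+7 - 1.5274e+6*I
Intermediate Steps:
p(A) = I*√3 (p(A) = √(-3) = I*√3)
T = 858 - 33*I*√3 (T = ((6*(-4) - 2) + I*√3)*(-7*9 + 30) = ((-24 - 2) + I*√3)*(-63 + 30) = (-26 + I*√3)*(-33) = 858 - 33*I*√3 ≈ 858.0 - 57.158*I)
s*T = 26722*(858 - 33*I*√3) = 22927476 - 881826*I*√3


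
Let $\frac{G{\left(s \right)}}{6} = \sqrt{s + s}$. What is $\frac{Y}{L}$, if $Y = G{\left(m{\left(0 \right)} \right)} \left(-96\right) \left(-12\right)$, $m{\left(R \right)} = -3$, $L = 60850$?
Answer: $\frac{3456 i \sqrt{6}}{30425} \approx 0.27824 i$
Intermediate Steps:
$G{\left(s \right)} = 6 \sqrt{2} \sqrt{s}$ ($G{\left(s \right)} = 6 \sqrt{s + s} = 6 \sqrt{2 s} = 6 \sqrt{2} \sqrt{s}$)
$Y = 6912 i \sqrt{6}$ ($Y = 6 \sqrt{2} \sqrt{-3} \left(-96\right) \left(-12\right) = 6 \sqrt{2} i \sqrt{3} \left(-96\right) \left(-12\right) = 6 i \sqrt{6} \left(-96\right) \left(-12\right) = - 576 i \sqrt{6} \left(-12\right) = 6912 i \sqrt{6} \approx 16931.0 i$)
$\frac{Y}{L} = \frac{6912 i \sqrt{6}}{60850} = 6912 i \sqrt{6} \cdot \frac{1}{60850} = \frac{3456 i \sqrt{6}}{30425}$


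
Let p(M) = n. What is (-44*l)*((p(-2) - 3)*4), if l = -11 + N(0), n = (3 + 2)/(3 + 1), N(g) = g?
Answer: -3388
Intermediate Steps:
n = 5/4 ≈ 1.2500
p(M) = 5/4
l = -11 (l = -11 + 0 = -11)
(-44*l)*((p(-2) - 3)*4) = (-44*(-11))*((5/4 - 3)*4) = 484*(-7/4*4) = 484*(-7) = -3388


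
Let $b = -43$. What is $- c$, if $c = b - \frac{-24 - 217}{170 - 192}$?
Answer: $\frac{1187}{22} \approx 53.955$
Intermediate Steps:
$c = - \frac{1187}{22}$ ($c = -43 - \frac{-24 - 217}{170 - 192} = -43 - - \frac{241}{-22} = -43 - \left(-241\right) \left(- \frac{1}{22}\right) = -43 - \frac{241}{22} = - \frac{1187}{22} \approx -53.955$)
$- c = \left(-1\right) \left(- \frac{1187}{22}\right) = \frac{1187}{22}$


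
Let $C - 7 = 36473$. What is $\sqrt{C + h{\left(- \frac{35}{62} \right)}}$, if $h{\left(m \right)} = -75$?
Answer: $3 \sqrt{4045} \approx 190.8$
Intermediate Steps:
$C = 36480$ ($C = 7 + 36473 = 36480$)
$\sqrt{C + h{\left(- \frac{35}{62} \right)}} = \sqrt{36480 - 75} = \sqrt{36405} = 3 \sqrt{4045}$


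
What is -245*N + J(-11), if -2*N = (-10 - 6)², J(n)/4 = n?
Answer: 31316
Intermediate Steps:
J(n) = 4*n
N = -128 (N = -(-10 - 6)²/2 = -½*(-16)² = -½*256 = -128)
-245*N + J(-11) = -245*(-128) + 4*(-11) = 31360 - 44 = 31316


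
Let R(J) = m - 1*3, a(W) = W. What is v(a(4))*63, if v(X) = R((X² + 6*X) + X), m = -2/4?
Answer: -441/2 ≈ -220.50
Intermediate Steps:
m = -½ (m = -2*¼ = -½ ≈ -0.50000)
R(J) = -7/2 (R(J) = -½ - 1*3 = -½ - 3 = -7/2)
v(X) = -7/2
v(a(4))*63 = -7/2*63 = -441/2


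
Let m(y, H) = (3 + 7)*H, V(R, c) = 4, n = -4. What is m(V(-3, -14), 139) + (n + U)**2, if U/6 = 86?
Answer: 263534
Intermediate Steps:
U = 516 (U = 6*86 = 516)
m(y, H) = 10*H
m(V(-3, -14), 139) + (n + U)**2 = 10*139 + (-4 + 516)**2 = 1390 + 512**2 = 1390 + 262144 = 263534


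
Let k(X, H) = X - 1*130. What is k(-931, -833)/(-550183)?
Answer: 1061/550183 ≈ 0.0019284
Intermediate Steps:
k(X, H) = -130 + X (k(X, H) = X - 130 = -130 + X)
k(-931, -833)/(-550183) = (-130 - 931)/(-550183) = -1061*(-1/550183) = 1061/550183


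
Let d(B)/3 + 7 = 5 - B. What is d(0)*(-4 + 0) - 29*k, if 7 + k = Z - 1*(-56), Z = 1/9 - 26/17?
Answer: -207448/153 ≈ -1355.9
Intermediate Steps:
Z = -217/153 (Z = 1*(1/9) - 26*1/17 = 1/9 - 26/17 = -217/153 ≈ -1.4183)
d(B) = -6 - 3*B (d(B) = -21 + 3*(5 - B) = -21 + (15 - 3*B) = -6 - 3*B)
k = 7280/153 (k = -7 + (-217/153 - 1*(-56)) = -7 + (-217/153 + 56) = -7 + 8351/153 = 7280/153 ≈ 47.582)
d(0)*(-4 + 0) - 29*k = (-6 - 3*0)*(-4 + 0) - 29*7280/153 = (-6 + 0)*(-4) - 211120/153 = -6*(-4) - 211120/153 = 24 - 211120/153 = -207448/153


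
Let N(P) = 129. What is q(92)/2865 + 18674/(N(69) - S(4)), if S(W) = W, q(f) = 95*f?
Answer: 10918702/71625 ≈ 152.44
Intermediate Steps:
q(92)/2865 + 18674/(N(69) - S(4)) = (95*92)/2865 + 18674/(129 - 1*4) = 8740*(1/2865) + 18674/(129 - 4) = 1748/573 + 18674/125 = 10918702/71625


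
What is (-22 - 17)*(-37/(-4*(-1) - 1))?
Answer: 481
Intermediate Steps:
(-22 - 17)*(-37/(-4*(-1) - 1)) = -(-1443)/(4 - 1) = -(-1443)/3 = -39*(-37/3) = 481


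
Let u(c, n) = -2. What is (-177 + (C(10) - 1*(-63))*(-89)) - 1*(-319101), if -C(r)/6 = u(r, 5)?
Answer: 312249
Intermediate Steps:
C(r) = 12 (C(r) = -6*(-2) = 12)
(-177 + (C(10) - 1*(-63))*(-89)) - 1*(-319101) = (-177 + (12 - 1*(-63))*(-89)) - 1*(-319101) = (-177 + (12 + 63)*(-89)) + 319101 = (-177 + 75*(-89)) + 319101 = (-177 - 6675) + 319101 = -6852 + 319101 = 312249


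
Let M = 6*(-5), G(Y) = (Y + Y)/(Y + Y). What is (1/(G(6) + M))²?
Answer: 1/841 ≈ 0.0011891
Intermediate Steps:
G(Y) = 1 (G(Y) = (2*Y)/((2*Y)) = (2*Y)*(1/(2*Y)) = 1)
M = -30
(1/(G(6) + M))² = (1/(1 - 30))² = (1/(-29))² = (-1/29)² = 1/841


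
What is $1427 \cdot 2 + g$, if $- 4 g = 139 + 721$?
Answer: $2639$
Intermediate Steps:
$g = -215$ ($g = - \frac{139 + 721}{4} = \left(- \frac{1}{4}\right) 860 = -215$)
$1427 \cdot 2 + g = 1427 \cdot 2 - 215 = 2854 - 215 = 2639$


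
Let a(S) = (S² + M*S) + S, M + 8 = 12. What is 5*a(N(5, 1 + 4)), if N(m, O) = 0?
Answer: 0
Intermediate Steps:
M = 4 (M = -8 + 12 = 4)
a(S) = S² + 5*S (a(S) = (S² + 4*S) + S = S² + 5*S)
5*a(N(5, 1 + 4)) = 5*(0*(5 + 0)) = 5*(0*5) = 5*0 = 0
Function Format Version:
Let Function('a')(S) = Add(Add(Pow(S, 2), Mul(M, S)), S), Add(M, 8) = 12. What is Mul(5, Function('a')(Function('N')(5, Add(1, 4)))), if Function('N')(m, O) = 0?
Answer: 0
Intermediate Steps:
M = 4 (M = Add(-8, 12) = 4)
Function('a')(S) = Add(Pow(S, 2), Mul(5, S)) (Function('a')(S) = Add(Add(Pow(S, 2), Mul(4, S)), S) = Add(Pow(S, 2), Mul(5, S)))
Mul(5, Function('a')(Function('N')(5, Add(1, 4)))) = Mul(5, Mul(0, Add(5, 0))) = Mul(5, Mul(0, 5)) = Mul(5, 0) = 0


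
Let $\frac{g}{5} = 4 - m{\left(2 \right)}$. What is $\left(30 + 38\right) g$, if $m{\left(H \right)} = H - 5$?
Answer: $2380$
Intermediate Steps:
$m{\left(H \right)} = -5 + H$
$g = 35$ ($g = 5 \left(4 - \left(-5 + 2\right)\right) = 5 \left(4 - -3\right) = 5 \left(4 + 3\right) = 5 \cdot 7 = 35$)
$\left(30 + 38\right) g = \left(30 + 38\right) 35 = 68 \cdot 35 = 2380$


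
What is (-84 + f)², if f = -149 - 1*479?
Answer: 506944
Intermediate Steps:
f = -628 (f = -149 - 479 = -628)
(-84 + f)² = (-84 - 628)² = (-712)² = 506944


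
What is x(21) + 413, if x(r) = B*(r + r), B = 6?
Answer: 665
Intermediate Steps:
x(r) = 12*r (x(r) = 6*(r + r) = 6*(2*r) = 12*r)
x(21) + 413 = 12*21 + 413 = 252 + 413 = 665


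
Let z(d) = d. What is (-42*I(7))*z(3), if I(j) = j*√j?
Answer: -882*√7 ≈ -2333.6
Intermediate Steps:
I(j) = j^(3/2)
(-42*I(7))*z(3) = -294*√7*3 = -882*√7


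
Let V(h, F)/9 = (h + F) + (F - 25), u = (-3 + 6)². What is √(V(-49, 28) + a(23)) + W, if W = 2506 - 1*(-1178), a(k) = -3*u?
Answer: 3684 + 3*I*√21 ≈ 3684.0 + 13.748*I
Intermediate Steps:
u = 9 (u = 3² = 9)
a(k) = -27 (a(k) = -3*9 = -27)
V(h, F) = -225 + 9*h + 18*F (V(h, F) = 9*((h + F) + (F - 25)) = 9*((F + h) + (-25 + F)) = 9*(-25 + h + 2*F) = -225 + 9*h + 18*F)
W = 3684 (W = 2506 + 1178 = 3684)
√(V(-49, 28) + a(23)) + W = √((-225 + 9*(-49) + 18*28) - 27) + 3684 = √((-225 - 441 + 504) - 27) + 3684 = √(-162 - 27) + 3684 = √(-189) + 3684 = 3*I*√21 + 3684 = 3684 + 3*I*√21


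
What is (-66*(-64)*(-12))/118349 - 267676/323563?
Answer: -4370904388/3481214317 ≈ -1.2556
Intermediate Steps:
(-66*(-64)*(-12))/118349 - 267676/323563 = (4224*(-12))*(1/118349) - 267676*1/323563 = -50688*1/118349 - 267676/323563 = -4608/10759 - 267676/323563 = -4370904388/3481214317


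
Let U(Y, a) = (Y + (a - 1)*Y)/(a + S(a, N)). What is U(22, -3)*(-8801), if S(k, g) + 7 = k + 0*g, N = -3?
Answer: -44682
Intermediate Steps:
S(k, g) = -7 + k (S(k, g) = -7 + (k + 0*g) = -7 + (k + 0) = -7 + k)
U(Y, a) = (Y + Y*(-1 + a))/(-7 + 2*a) (U(Y, a) = (Y + (a - 1)*Y)/(a + (-7 + a)) = (Y + (-1 + a)*Y)/(-7 + 2*a) = (Y + Y*(-1 + a))/(-7 + 2*a))
U(22, -3)*(-8801) = (22*(-3)/(-7 + 2*(-3)))*(-8801) = (22*(-3)/(-7 - 6))*(-8801) = (22*(-3)/(-13))*(-8801) = (22*(-3)*(-1/13))*(-8801) = (66/13)*(-8801) = -44682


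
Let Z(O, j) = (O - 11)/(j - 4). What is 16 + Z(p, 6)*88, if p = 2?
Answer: -380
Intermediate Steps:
Z(O, j) = (-11 + O)/(-4 + j)
16 + Z(p, 6)*88 = 16 + ((-11 + 2)/(-4 + 6))*88 = 16 + (-9/2)*88 = 16 + ((½)*(-9))*88 = 16 - 9/2*88 = 16 - 396 = -380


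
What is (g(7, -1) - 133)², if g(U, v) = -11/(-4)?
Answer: 271441/16 ≈ 16965.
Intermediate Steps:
g(U, v) = 11/4 (g(U, v) = -11*(-¼) = 11/4)
(g(7, -1) - 133)² = (11/4 - 133)² = (-521/4)² = 271441/16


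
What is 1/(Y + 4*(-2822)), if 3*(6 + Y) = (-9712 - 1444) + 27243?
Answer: -3/17795 ≈ -0.00016859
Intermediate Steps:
Y = 16069/3 (Y = -6 + ((-9712 - 1444) + 27243)/3 = -6 + (-11156 + 27243)/3 = -6 + (⅓)*16087 = -6 + 16087/3 = 16069/3 ≈ 5356.3)
1/(Y + 4*(-2822)) = 1/(16069/3 + 4*(-2822)) = 1/(16069/3 - 11288) = 1/(-17795/3) = -3/17795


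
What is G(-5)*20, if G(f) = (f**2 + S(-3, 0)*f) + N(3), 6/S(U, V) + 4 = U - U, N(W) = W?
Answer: 710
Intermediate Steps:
S(U, V) = -3/2 (S(U, V) = 6/(-4 + (U - U)) = 6/(-4 + 0) = 6/(-4) = 6*(-1/4) = -3/2)
G(f) = 3 + f**2 - 3*f/2 (G(f) = (f**2 - 3*f/2) + 3 = 3 + f**2 - 3*f/2)
G(-5)*20 = (3 + (-5)**2 - 3/2*(-5))*20 = (3 + 25 + 15/2)*20 = (71/2)*20 = 710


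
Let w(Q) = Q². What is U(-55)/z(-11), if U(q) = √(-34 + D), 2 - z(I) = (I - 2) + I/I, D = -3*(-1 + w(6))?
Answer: I*√139/14 ≈ 0.84213*I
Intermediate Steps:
D = -105 (D = -3*(-1 + 6²) = -3*(-1 + 36) = -3*35 = -105)
z(I) = 3 - I (z(I) = 2 - ((I - 2) + I/I) = 2 - ((-2 + I) + 1) = 2 - (-1 + I) = 2 + (1 - I) = 3 - I)
U(q) = I*√139 (U(q) = √(-34 - 105) = √(-139) = I*√139)
U(-55)/z(-11) = (I*√139)/(3 - 1*(-11)) = (I*√139)/(3 + 11) = (I*√139)/14 = (I*√139)*(1/14) = I*√139/14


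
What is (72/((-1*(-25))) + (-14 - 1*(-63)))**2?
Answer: 1682209/625 ≈ 2691.5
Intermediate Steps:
(72/((-1*(-25))) + (-14 - 1*(-63)))**2 = (72/25 + (-14 + 63))**2 = (72*(1/25) + 49)**2 = (72/25 + 49)**2 = (1297/25)**2 = 1682209/625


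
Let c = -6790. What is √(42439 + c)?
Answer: 3*√3961 ≈ 188.81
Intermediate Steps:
√(42439 + c) = √(42439 - 6790) = √35649 = 3*√3961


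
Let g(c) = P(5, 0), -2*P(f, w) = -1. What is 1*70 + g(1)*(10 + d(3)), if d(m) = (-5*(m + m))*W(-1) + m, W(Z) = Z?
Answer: 183/2 ≈ 91.500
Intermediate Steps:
P(f, w) = ½ (P(f, w) = -½*(-1) = ½)
g(c) = ½
d(m) = 11*m (d(m) = -5*(m + m)*(-1) + m = -10*m*(-1) + m = 10*m + m = 11*m)
1*70 + g(1)*(10 + d(3)) = 1*70 + (10 + 11*3)/2 = 70 + (10 + 33)/2 = 70 + (½)*43 = 70 + 43/2 = 183/2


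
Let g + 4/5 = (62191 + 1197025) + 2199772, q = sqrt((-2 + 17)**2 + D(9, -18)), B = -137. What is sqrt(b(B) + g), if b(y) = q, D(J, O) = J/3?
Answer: sqrt(86474680 + 50*sqrt(57))/5 ≈ 1859.8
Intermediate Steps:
D(J, O) = J/3 (D(J, O) = J*(1/3) = J/3)
q = 2*sqrt(57) (q = sqrt((-2 + 17)**2 + (1/3)*9) = sqrt(15**2 + 3) = sqrt(225 + 3) = sqrt(228) = 2*sqrt(57) ≈ 15.100)
b(y) = 2*sqrt(57)
g = 17294936/5 (g = -4/5 + ((62191 + 1197025) + 2199772) = -4/5 + (1259216 + 2199772) = -4/5 + 3458988 = 17294936/5 ≈ 3.4590e+6)
sqrt(b(B) + g) = sqrt(2*sqrt(57) + 17294936/5) = sqrt(17294936/5 + 2*sqrt(57))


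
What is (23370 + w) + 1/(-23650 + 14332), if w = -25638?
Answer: -21133225/9318 ≈ -2268.0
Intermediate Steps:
(23370 + w) + 1/(-23650 + 14332) = (23370 - 25638) + 1/(-23650 + 14332) = -2268 + 1/(-9318) = -2268 - 1/9318 = -21133225/9318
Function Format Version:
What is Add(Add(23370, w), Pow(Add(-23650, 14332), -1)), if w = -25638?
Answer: Rational(-21133225, 9318) ≈ -2268.0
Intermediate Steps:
Add(Add(23370, w), Pow(Add(-23650, 14332), -1)) = Add(Add(23370, -25638), Pow(Add(-23650, 14332), -1)) = Add(-2268, Pow(-9318, -1)) = Add(-2268, Rational(-1, 9318)) = Rational(-21133225, 9318)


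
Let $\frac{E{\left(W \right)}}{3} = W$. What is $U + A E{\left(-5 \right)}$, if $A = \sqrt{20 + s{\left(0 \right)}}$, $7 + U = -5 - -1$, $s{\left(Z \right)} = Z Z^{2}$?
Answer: $-11 - 30 \sqrt{5} \approx -78.082$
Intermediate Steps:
$E{\left(W \right)} = 3 W$
$s{\left(Z \right)} = Z^{3}$
$U = -11$ ($U = -7 - 4 = -11$)
$A = 2 \sqrt{5}$ ($A = \sqrt{20 + 0^{3}} = \sqrt{20 + 0} = \sqrt{20} = 2 \sqrt{5} \approx 4.4721$)
$U + A E{\left(-5 \right)} = -11 + 2 \sqrt{5} \cdot 3 \left(-5\right) = -11 + 2 \sqrt{5} \left(-15\right) = -11 - 30 \sqrt{5}$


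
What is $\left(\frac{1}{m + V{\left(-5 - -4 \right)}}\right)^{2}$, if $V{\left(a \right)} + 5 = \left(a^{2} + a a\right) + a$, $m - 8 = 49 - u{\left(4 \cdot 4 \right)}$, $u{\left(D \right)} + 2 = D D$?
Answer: $\frac{1}{40401} \approx 2.4752 \cdot 10^{-5}$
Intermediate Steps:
$u{\left(D \right)} = -2 + D^{2}$ ($u{\left(D \right)} = -2 + D D = -2 + D^{2}$)
$m = -197$ ($m = 8 + \left(49 - \left(-2 + \left(4 \cdot 4\right)^{2}\right)\right) = 8 + \left(49 - \left(-2 + 16^{2}\right)\right) = 8 + \left(49 - \left(-2 + 256\right)\right) = 8 + \left(49 - 254\right) = 8 - 205 = -197$)
$V{\left(a \right)} = -5 + a + 2 a^{2}$ ($V{\left(a \right)} = -5 + \left(\left(a^{2} + a a\right) + a\right) = -5 + \left(\left(a^{2} + a^{2}\right) + a\right) = -5 + \left(2 a^{2} + a\right) = -5 + \left(a + 2 a^{2}\right) = -5 + a + 2 a^{2}$)
$\left(\frac{1}{m + V{\left(-5 - -4 \right)}}\right)^{2} = \left(\frac{1}{-197 - \left(6 - 2 \left(-5 - -4\right)^{2}\right)}\right)^{2} = \left(\frac{1}{-197 + \left(-5 + \left(-5 + 4\right) + 2 \left(-5 + 4\right)^{2}\right)}\right)^{2} = \left(\frac{1}{-197 - \left(6 - 2\right)}\right)^{2} = \left(\frac{1}{-197 - 4}\right)^{2} = \left(\frac{1}{-201}\right)^{2} = \left(- \frac{1}{201}\right)^{2} = \frac{1}{40401}$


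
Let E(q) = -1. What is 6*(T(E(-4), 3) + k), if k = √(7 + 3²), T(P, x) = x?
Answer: 42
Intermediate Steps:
k = 4 (k = √(7 + 9) = √16 = 4)
6*(T(E(-4), 3) + k) = 6*(3 + 4) = 6*7 = 42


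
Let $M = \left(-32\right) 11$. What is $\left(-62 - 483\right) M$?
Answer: $191840$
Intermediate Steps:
$M = -352$
$\left(-62 - 483\right) M = \left(-62 - 483\right) \left(-352\right) = \left(-545\right) \left(-352\right) = 191840$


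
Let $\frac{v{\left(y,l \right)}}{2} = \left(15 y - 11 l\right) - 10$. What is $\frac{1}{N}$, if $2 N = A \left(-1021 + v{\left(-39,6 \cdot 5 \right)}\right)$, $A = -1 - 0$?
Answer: $\frac{2}{2871} \approx 0.00069662$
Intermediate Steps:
$A = -1$ ($A = -1 + 0 = -1$)
$v{\left(y,l \right)} = -20 - 22 l + 30 y$ ($v{\left(y,l \right)} = 2 \left(\left(15 y - 11 l\right) - 10\right) = 2 \left(\left(- 11 l + 15 y\right) - 10\right) = 2 \left(-10 - 11 l + 15 y\right) = -20 - 22 l + 30 y$)
$N = \frac{2871}{2}$ ($N = \frac{\left(-1\right) \left(-1021 - \left(1190 + 22 \cdot 6 \cdot 5\right)\right)}{2} = \frac{\left(-1\right) \left(-1021 - 1850\right)}{2} = \frac{\left(-1\right) \left(-2871\right)}{2} = \frac{1}{2} \cdot 2871 = \frac{2871}{2} \approx 1435.5$)
$\frac{1}{N} = \frac{1}{\frac{2871}{2}} = \frac{2}{2871}$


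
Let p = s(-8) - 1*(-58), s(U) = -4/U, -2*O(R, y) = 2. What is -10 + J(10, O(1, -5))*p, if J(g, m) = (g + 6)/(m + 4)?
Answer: 302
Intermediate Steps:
O(R, y) = -1 (O(R, y) = -½*2 = -1)
J(g, m) = (6 + g)/(4 + m)
p = 117/2 (p = -4/(-8) - 1*(-58) = -4*(-⅛) + 58 = ½ + 58 = 117/2 ≈ 58.500)
-10 + J(10, O(1, -5))*p = -10 + ((6 + 10)/(4 - 1))*(117/2) = -10 + (16/3)*(117/2) = -10 + 312 = 302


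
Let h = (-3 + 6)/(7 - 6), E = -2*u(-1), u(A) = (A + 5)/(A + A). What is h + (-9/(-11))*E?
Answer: 69/11 ≈ 6.2727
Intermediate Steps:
u(A) = (5 + A)/(2*A) (u(A) = (5 + A)/((2*A)) = (5 + A)*(1/(2*A)) = (5 + A)/(2*A))
E = 4 (E = -(5 - 1)/(-1) = -(-1)*4 = -2*(-2) = 4)
h = 3 (h = 3/1 = 3*1 = 3)
h + (-9/(-11))*E = 3 - 9/(-11)*4 = 3 - 9*(-1/11)*4 = 3 + (9/11)*4 = 3 + 36/11 = 69/11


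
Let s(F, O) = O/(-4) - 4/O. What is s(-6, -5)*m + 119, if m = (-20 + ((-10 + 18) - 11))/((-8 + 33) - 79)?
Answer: 129463/1080 ≈ 119.87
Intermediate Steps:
s(F, O) = -4/O - O/4 (s(F, O) = O*(-¼) - 4/O = -O/4 - 4/O = -4/O - O/4)
m = 23/54 (m = (-20 + (8 - 11))/(25 - 79) = (-20 - 3)/(-54) = -23*(-1/54) = 23/54 ≈ 0.42593)
s(-6, -5)*m + 119 = (-4/(-5) - ¼*(-5))*(23/54) + 119 = (-4*(-⅕) + 5/4)*(23/54) + 119 = (⅘ + 5/4)*(23/54) + 119 = (41/20)*(23/54) + 119 = 943/1080 + 119 = 129463/1080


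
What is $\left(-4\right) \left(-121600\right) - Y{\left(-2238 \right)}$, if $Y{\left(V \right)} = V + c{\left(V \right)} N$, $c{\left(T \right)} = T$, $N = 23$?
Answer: $540112$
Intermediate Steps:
$Y{\left(V \right)} = 24 V$ ($Y{\left(V \right)} = V + V 23 = V + 23 V = 24 V$)
$\left(-4\right) \left(-121600\right) - Y{\left(-2238 \right)} = \left(-4\right) \left(-121600\right) - 24 \left(-2238\right) = 486400 - -53712 = 486400 + 53712 = 540112$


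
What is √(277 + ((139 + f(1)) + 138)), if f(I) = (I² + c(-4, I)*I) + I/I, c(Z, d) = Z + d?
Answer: √553 ≈ 23.516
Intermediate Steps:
f(I) = 1 + I² + I*(-4 + I) (f(I) = (I² + (-4 + I)*I) + I/I = (I² + I*(-4 + I)) + 1 = 1 + I² + I*(-4 + I))
√(277 + ((139 + f(1)) + 138)) = √(277 + ((139 + (1 + 1² + 1*(-4 + 1))) + 138)) = √(277 + ((139 + (1 + 1 + 1*(-3))) + 138)) = √(277 + ((139 + (1 + 1 - 3)) + 138)) = √(277 + ((139 - 1) + 138)) = √(277 + (138 + 138)) = √(277 + 276) = √553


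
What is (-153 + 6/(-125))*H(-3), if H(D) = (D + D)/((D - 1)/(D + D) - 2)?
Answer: -172179/250 ≈ -688.72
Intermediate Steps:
H(D) = 2*D/(-2 + (-1 + D)/(2*D)) (H(D) = (2*D)/((-1 + D)/((2*D)) - 2) = (2*D)/((-1 + D)*(1/(2*D)) - 2) = (2*D)/((-1 + D)/(2*D) - 2) = (2*D)/(-2 + (-1 + D)/(2*D)) = 2*D/(-2 + (-1 + D)/(2*D)))
(-153 + 6/(-125))*H(-3) = (-153 + 6/(-125))*(-4*(-3)²/(1 + 3*(-3))) = (-153 + 6*(-1/125))*(-4*9/(1 - 9)) = (-153 - 6/125)*(-4*9/(-8)) = -(-76524)*9*(-1)/(125*8) = -19131/125*9/2 = -172179/250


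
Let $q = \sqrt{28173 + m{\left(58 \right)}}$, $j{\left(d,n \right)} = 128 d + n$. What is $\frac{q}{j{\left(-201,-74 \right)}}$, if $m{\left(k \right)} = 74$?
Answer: $- \frac{\sqrt{28247}}{25802} \approx -0.0065138$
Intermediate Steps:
$j{\left(d,n \right)} = n + 128 d$
$q = \sqrt{28247}$ ($q = \sqrt{28173 + 74} = \sqrt{28247} \approx 168.07$)
$\frac{q}{j{\left(-201,-74 \right)}} = \frac{\sqrt{28247}}{-74 + 128 \left(-201\right)} = \frac{\sqrt{28247}}{-74 - 25728} = \frac{\sqrt{28247}}{-25802} = \sqrt{28247} \left(- \frac{1}{25802}\right) = - \frac{\sqrt{28247}}{25802}$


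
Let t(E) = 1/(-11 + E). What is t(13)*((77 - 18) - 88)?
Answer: -29/2 ≈ -14.500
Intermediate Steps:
t(13)*((77 - 18) - 88) = ((77 - 18) - 88)/(-11 + 13) = (59 - 88)/2 = (½)*(-29) = -29/2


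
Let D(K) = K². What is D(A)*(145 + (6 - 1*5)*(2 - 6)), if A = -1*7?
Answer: 6909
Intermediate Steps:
A = -7
D(A)*(145 + (6 - 1*5)*(2 - 6)) = (-7)²*(145 + (6 - 1*5)*(2 - 6)) = 49*(145 + (6 - 5)*(-4)) = 49*(145 + 1*(-4)) = 49*(145 - 4) = 49*141 = 6909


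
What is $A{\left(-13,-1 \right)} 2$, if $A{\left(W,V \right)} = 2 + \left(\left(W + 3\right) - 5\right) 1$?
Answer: $-26$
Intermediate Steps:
$A{\left(W,V \right)} = W$ ($A{\left(W,V \right)} = 2 + \left(\left(3 + W\right) - 5\right) 1 = 2 + \left(-2 + W\right) 1 = 2 + \left(-2 + W\right) = W$)
$A{\left(-13,-1 \right)} 2 = \left(-13\right) 2 = -26$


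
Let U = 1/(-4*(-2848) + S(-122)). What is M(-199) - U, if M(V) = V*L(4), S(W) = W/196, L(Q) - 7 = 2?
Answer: -1999391903/1116355 ≈ -1791.0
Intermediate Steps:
L(Q) = 9 (L(Q) = 7 + 2 = 9)
S(W) = W/196 (S(W) = W*(1/196) = W/196)
M(V) = 9*V (M(V) = V*9 = 9*V)
U = 98/1116355 (U = 1/(-4*(-2848) + (1/196)*(-122)) = 1/(11392 - 61/98) = 1/(1116355/98) = 98/1116355 ≈ 8.7786e-5)
M(-199) - U = 9*(-199) - 1*98/1116355 = -1791 - 98/1116355 = -1999391903/1116355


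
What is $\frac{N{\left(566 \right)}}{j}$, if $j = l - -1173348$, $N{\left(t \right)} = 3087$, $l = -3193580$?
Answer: $- \frac{3087}{2020232} \approx -0.001528$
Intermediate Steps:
$j = -2020232$ ($j = -3193580 - -1173348 = -3193580 + 1173348 = -2020232$)
$\frac{N{\left(566 \right)}}{j} = \frac{3087}{-2020232} = 3087 \left(- \frac{1}{2020232}\right) = - \frac{3087}{2020232}$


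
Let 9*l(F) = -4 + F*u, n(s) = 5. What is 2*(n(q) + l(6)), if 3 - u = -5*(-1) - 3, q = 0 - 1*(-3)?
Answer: 94/9 ≈ 10.444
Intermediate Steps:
q = 3 (q = 0 + 3 = 3)
u = 1 (u = 3 - (-5*(-1) - 3) = 3 - (5 - 3) = 3 - 1*2 = 3 - 2 = 1)
l(F) = -4/9 + F/9 (l(F) = (-4 + F*1)/9 = (-4 + F)/9 = -4/9 + F/9)
2*(n(q) + l(6)) = 2*(5 + (-4/9 + (1/9)*6)) = 2*(5 + (-4/9 + 2/3)) = 2*(5 + 2/9) = 2*(47/9) = 94/9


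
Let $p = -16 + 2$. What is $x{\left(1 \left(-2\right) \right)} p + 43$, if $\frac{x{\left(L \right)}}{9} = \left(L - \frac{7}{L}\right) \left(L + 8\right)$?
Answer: $-1091$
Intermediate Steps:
$p = -14$
$x{\left(L \right)} = 9 \left(8 + L\right) \left(L - \frac{7}{L}\right)$ ($x{\left(L \right)} = 9 \left(L - \frac{7}{L}\right) \left(L + 8\right) = 9 \left(L - \frac{7}{L}\right) \left(8 + L\right) = 9 \left(8 + L\right) \left(L - \frac{7}{L}\right)$)
$x{\left(1 \left(-2\right) \right)} p + 43 = \left(-63 - \frac{504}{1 \left(-2\right)} + 9 \left(1 \left(-2\right)\right)^{2} + 72 \cdot 1 \left(-2\right)\right) \left(-14\right) + 43 = \left(-63 - \frac{504}{-2} + 9 \left(-2\right)^{2} + 72 \left(-2\right)\right) \left(-14\right) + 43 = \left(-63 - -252 + 9 \cdot 4 - 144\right) \left(-14\right) + 43 = \left(-63 + 252 + 36 - 144\right) \left(-14\right) + 43 = 81 \left(-14\right) + 43 = -1134 + 43 = -1091$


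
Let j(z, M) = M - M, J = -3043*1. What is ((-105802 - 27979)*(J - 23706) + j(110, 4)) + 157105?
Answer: 3578665074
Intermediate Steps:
J = -3043
j(z, M) = 0
((-105802 - 27979)*(J - 23706) + j(110, 4)) + 157105 = ((-105802 - 27979)*(-3043 - 23706) + 0) + 157105 = (-133781*(-26749) + 0) + 157105 = (3578507969 + 0) + 157105 = 3578507969 + 157105 = 3578665074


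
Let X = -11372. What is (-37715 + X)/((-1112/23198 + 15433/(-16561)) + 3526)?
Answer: -9429172831393/677124788231 ≈ -13.925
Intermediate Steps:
(-37715 + X)/((-1112/23198 + 15433/(-16561)) + 3526) = (-37715 - 11372)/((-1112/23198 + 15433/(-16561)) + 3526) = -49087/((-1112*1/23198 + 15433*(-1/16561)) + 3526) = -49087/((-556/11599 - 15433/16561) + 3526) = -49087/(-188215283/192091039 + 3526) = -49087/677124788231/192091039 = -49087*192091039/677124788231 = -9429172831393/677124788231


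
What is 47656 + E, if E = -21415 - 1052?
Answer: 25189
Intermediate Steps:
E = -22467
47656 + E = 47656 - 22467 = 25189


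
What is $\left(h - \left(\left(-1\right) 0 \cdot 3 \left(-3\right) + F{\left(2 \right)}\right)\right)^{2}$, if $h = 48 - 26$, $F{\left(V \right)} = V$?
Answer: $400$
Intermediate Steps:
$h = 22$
$\left(h - \left(\left(-1\right) 0 \cdot 3 \left(-3\right) + F{\left(2 \right)}\right)\right)^{2} = \left(22 - \left(2 - 0 \cdot 3 \left(-3\right)\right)\right)^{2} = \left(22 + \left(0 \left(-3\right) - 2\right)\right)^{2} = \left(22 + \left(0 - 2\right)\right)^{2} = \left(22 - 2\right)^{2} = 20^{2} = 400$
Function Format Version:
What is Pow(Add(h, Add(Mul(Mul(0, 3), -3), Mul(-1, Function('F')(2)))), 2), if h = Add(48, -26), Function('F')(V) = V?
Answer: 400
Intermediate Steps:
h = 22
Pow(Add(h, Add(Mul(Mul(0, 3), -3), Mul(-1, Function('F')(2)))), 2) = Pow(Add(22, Add(Mul(Mul(0, 3), -3), Mul(-1, 2))), 2) = Pow(Add(22, Add(Mul(0, -3), -2)), 2) = Pow(Add(22, Add(0, -2)), 2) = Pow(Add(22, -2), 2) = Pow(20, 2) = 400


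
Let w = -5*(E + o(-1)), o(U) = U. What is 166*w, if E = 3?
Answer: -1660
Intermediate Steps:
w = -10 (w = -5*(3 - 1) = -5*2 = -10)
166*w = 166*(-10) = -1660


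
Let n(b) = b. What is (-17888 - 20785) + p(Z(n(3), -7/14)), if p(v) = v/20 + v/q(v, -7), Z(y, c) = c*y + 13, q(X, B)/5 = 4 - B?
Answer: -3403155/88 ≈ -38672.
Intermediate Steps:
q(X, B) = 20 - 5*B (q(X, B) = 5*(4 - B) = 20 - 5*B)
Z(y, c) = 13 + c*y
p(v) = 3*v/44 (p(v) = v/20 + v/(20 - 5*(-7)) = v*(1/20) + v/(20 + 35) = v/20 + v/55 = 3*v/44)
(-17888 - 20785) + p(Z(n(3), -7/14)) = (-17888 - 20785) + 3*(13 - 7/14*3)/44 = -38673 + 3*(13 - 7*1/14*3)/44 = -38673 + 3*(13 - ½*3)/44 = -38673 + 3*(13 - 3/2)/44 = -38673 + (3/44)*(23/2) = -38673 + 69/88 = -3403155/88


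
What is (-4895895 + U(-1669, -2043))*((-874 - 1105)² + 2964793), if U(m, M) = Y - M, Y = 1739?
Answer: -33663774307442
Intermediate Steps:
U(m, M) = 1739 - M
(-4895895 + U(-1669, -2043))*((-874 - 1105)² + 2964793) = (-4895895 + (1739 - 1*(-2043)))*((-874 - 1105)² + 2964793) = (-4895895 + (1739 + 2043))*((-1979)² + 2964793) = (-4895895 + 3782)*(3916441 + 2964793) = -4892113*6881234 = -33663774307442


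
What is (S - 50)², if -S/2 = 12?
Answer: 5476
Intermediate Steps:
S = -24 (S = -2*12 = -24)
(S - 50)² = (-24 - 50)² = (-74)² = 5476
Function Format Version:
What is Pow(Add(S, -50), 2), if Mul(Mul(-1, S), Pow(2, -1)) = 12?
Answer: 5476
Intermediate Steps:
S = -24 (S = Mul(-2, 12) = -24)
Pow(Add(S, -50), 2) = Pow(Add(-24, -50), 2) = Pow(-74, 2) = 5476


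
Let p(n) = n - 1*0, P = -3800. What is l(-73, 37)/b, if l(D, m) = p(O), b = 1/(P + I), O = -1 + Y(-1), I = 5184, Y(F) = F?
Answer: -2768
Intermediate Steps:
O = -2 (O = -1 - 1 = -2)
b = 1/1384 (b = 1/(-3800 + 5184) = 1/1384 ≈ 0.00072254)
p(n) = n (p(n) = n + 0 = n)
l(D, m) = -2
l(-73, 37)/b = -2/1/1384 = -2*1384 = -2768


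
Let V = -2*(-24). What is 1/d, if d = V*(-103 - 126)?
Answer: -1/10992 ≈ -9.0975e-5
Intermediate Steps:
V = 48
d = -10992 (d = 48*(-103 - 126) = 48*(-229) = -10992)
1/d = 1/(-10992) = -1/10992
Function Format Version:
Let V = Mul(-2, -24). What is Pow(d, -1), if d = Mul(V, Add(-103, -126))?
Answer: Rational(-1, 10992) ≈ -9.0975e-5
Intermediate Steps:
V = 48
d = -10992 (d = Mul(48, Add(-103, -126)) = Mul(48, -229) = -10992)
Pow(d, -1) = Pow(-10992, -1) = Rational(-1, 10992)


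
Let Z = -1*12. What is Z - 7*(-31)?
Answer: 205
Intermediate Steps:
Z = -12
Z - 7*(-31) = -12 - 7*(-31) = -12 + 217 = 205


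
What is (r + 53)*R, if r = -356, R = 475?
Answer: -143925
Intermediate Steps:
(r + 53)*R = (-356 + 53)*475 = -303*475 = -143925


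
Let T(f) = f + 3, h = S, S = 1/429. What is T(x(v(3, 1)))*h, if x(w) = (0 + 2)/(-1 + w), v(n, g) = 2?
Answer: 5/429 ≈ 0.011655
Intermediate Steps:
S = 1/429 ≈ 0.0023310
x(w) = 2/(-1 + w)
h = 1/429 ≈ 0.0023310
T(f) = 3 + f
T(x(v(3, 1)))*h = (3 + 2/(-1 + 2))*(1/429) = (3 + 2/1)*(1/429) = (3 + 2*1)*(1/429) = (3 + 2)*(1/429) = 5*(1/429) = 5/429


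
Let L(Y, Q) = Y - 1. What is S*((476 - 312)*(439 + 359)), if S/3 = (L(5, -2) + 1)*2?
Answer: 3926160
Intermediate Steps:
L(Y, Q) = -1 + Y
S = 30 (S = 3*(((-1 + 5) + 1)*2) = 3*((4 + 1)*2) = 3*(5*2) = 3*10 = 30)
S*((476 - 312)*(439 + 359)) = 30*((476 - 312)*(439 + 359)) = 30*(164*798) = 30*130872 = 3926160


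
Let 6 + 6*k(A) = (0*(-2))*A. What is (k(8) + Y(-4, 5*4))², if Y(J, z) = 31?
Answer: 900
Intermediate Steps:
k(A) = -1 (k(A) = -1 + ((0*(-2))*A)/6 = -1 + (0*A)/6 = -1 + (⅙)*0 = -1 + 0 = -1)
(k(8) + Y(-4, 5*4))² = (-1 + 31)² = 30² = 900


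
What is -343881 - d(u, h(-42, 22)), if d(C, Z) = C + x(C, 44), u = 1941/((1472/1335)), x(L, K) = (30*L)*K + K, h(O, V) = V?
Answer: -3929279035/1472 ≈ -2.6693e+6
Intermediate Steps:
x(L, K) = K + 30*K*L (x(L, K) = 30*K*L + K = K + 30*K*L)
u = 2591235/1472 (u = 1941/((1472*(1/1335))) = 1941/(1472/1335) = 1941*(1335/1472) = 2591235/1472 ≈ 1760.3)
d(C, Z) = 44 + 1321*C (d(C, Z) = C + 44*(1 + 30*C) = C + (44 + 1320*C) = 44 + 1321*C)
-343881 - d(u, h(-42, 22)) = -343881 - (44 + 1321*(2591235/1472)) = -343881 - (44 + 3423021435/1472) = -343881 - 1*3423086203/1472 = -343881 - 3423086203/1472 = -3929279035/1472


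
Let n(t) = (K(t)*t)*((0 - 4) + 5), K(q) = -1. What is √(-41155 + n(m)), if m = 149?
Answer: 2*I*√10326 ≈ 203.23*I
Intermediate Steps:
n(t) = -t (n(t) = (-t)*((0 - 4) + 5) = (-t)*(-4 + 5) = -t*1 = -t)
√(-41155 + n(m)) = √(-41155 - 1*149) = √(-41155 - 149) = √(-41304) = 2*I*√10326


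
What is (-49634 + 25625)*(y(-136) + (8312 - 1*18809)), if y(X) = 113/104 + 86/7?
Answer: 183238632729/728 ≈ 2.5170e+8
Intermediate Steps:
y(X) = 9735/728 (y(X) = 113*(1/104) + 86*(⅐) = 113/104 + 86/7 = 9735/728)
(-49634 + 25625)*(y(-136) + (8312 - 1*18809)) = (-49634 + 25625)*(9735/728 + (8312 - 1*18809)) = -24009*(9735/728 + (8312 - 18809)) = -24009*(9735/728 - 10497) = -24009*(-7632081/728) = 183238632729/728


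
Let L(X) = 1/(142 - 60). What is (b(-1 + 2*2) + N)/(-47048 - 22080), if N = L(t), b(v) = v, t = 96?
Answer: -247/5668496 ≈ -4.3574e-5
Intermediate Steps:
L(X) = 1/82
N = 1/82 ≈ 0.012195
(b(-1 + 2*2) + N)/(-47048 - 22080) = ((-1 + 2*2) + 1/82)/(-47048 - 22080) = ((-1 + 4) + 1/82)/(-69128) = (3 + 1/82)*(-1/69128) = (247/82)*(-1/69128) = -247/5668496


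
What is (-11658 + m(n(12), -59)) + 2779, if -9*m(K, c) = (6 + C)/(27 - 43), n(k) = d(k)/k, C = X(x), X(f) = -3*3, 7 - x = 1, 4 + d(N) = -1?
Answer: -426193/48 ≈ -8879.0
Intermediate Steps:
d(N) = -5 (d(N) = -4 - 1 = -5)
x = 6 (x = 7 - 1*1 = 7 - 1 = 6)
X(f) = -9
C = -9
n(k) = -5/k
m(K, c) = -1/48 (m(K, c) = -(6 - 9)/(9*(27 - 43)) = -(-1)/(3*(-16)) = -(-1)*(-1)/(3*16) = -1/9*3/16 = -1/48)
(-11658 + m(n(12), -59)) + 2779 = (-11658 - 1/48) + 2779 = -559585/48 + 2779 = -426193/48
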